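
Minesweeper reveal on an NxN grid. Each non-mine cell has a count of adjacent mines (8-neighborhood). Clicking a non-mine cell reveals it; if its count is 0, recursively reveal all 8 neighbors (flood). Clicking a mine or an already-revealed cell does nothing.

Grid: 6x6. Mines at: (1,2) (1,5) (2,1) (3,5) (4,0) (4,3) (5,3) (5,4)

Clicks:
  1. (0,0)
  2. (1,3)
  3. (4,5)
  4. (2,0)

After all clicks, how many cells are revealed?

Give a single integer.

Click 1 (0,0) count=0: revealed 4 new [(0,0) (0,1) (1,0) (1,1)] -> total=4
Click 2 (1,3) count=1: revealed 1 new [(1,3)] -> total=5
Click 3 (4,5) count=2: revealed 1 new [(4,5)] -> total=6
Click 4 (2,0) count=1: revealed 1 new [(2,0)] -> total=7

Answer: 7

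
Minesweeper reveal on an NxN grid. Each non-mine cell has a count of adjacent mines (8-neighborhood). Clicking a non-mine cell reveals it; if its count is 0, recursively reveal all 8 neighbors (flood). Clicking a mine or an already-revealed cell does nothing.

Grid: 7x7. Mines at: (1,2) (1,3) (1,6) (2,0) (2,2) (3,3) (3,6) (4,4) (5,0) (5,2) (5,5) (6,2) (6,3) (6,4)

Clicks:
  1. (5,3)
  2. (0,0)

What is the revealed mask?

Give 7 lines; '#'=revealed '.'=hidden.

Click 1 (5,3) count=5: revealed 1 new [(5,3)] -> total=1
Click 2 (0,0) count=0: revealed 4 new [(0,0) (0,1) (1,0) (1,1)] -> total=5

Answer: ##.....
##.....
.......
.......
.......
...#...
.......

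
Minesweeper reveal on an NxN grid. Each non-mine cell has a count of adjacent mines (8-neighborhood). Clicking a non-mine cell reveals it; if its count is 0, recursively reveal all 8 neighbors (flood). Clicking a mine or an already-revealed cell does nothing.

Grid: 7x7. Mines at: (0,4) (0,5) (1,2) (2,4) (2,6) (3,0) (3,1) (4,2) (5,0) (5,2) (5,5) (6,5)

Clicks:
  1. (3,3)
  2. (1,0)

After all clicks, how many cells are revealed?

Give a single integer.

Answer: 7

Derivation:
Click 1 (3,3) count=2: revealed 1 new [(3,3)] -> total=1
Click 2 (1,0) count=0: revealed 6 new [(0,0) (0,1) (1,0) (1,1) (2,0) (2,1)] -> total=7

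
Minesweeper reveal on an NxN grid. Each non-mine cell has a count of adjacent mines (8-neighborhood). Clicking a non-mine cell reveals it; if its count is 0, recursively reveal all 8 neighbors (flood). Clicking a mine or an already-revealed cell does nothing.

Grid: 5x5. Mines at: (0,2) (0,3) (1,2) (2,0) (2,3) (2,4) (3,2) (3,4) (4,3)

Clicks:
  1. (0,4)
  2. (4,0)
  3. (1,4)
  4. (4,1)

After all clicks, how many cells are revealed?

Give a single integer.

Answer: 6

Derivation:
Click 1 (0,4) count=1: revealed 1 new [(0,4)] -> total=1
Click 2 (4,0) count=0: revealed 4 new [(3,0) (3,1) (4,0) (4,1)] -> total=5
Click 3 (1,4) count=3: revealed 1 new [(1,4)] -> total=6
Click 4 (4,1) count=1: revealed 0 new [(none)] -> total=6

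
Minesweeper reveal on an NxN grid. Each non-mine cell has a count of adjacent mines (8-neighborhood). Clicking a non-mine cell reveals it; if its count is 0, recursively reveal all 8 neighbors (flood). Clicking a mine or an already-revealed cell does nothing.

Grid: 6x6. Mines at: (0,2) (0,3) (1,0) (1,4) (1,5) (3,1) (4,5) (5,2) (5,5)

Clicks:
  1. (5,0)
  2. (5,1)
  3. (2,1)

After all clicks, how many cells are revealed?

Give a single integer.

Answer: 5

Derivation:
Click 1 (5,0) count=0: revealed 4 new [(4,0) (4,1) (5,0) (5,1)] -> total=4
Click 2 (5,1) count=1: revealed 0 new [(none)] -> total=4
Click 3 (2,1) count=2: revealed 1 new [(2,1)] -> total=5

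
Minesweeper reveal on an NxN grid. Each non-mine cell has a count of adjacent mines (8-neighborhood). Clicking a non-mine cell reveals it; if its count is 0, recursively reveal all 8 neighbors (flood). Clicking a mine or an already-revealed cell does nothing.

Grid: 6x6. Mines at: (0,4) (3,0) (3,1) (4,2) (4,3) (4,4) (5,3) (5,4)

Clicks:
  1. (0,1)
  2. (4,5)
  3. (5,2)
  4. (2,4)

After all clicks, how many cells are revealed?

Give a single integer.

Click 1 (0,1) count=0: revealed 20 new [(0,0) (0,1) (0,2) (0,3) (1,0) (1,1) (1,2) (1,3) (1,4) (1,5) (2,0) (2,1) (2,2) (2,3) (2,4) (2,5) (3,2) (3,3) (3,4) (3,5)] -> total=20
Click 2 (4,5) count=2: revealed 1 new [(4,5)] -> total=21
Click 3 (5,2) count=3: revealed 1 new [(5,2)] -> total=22
Click 4 (2,4) count=0: revealed 0 new [(none)] -> total=22

Answer: 22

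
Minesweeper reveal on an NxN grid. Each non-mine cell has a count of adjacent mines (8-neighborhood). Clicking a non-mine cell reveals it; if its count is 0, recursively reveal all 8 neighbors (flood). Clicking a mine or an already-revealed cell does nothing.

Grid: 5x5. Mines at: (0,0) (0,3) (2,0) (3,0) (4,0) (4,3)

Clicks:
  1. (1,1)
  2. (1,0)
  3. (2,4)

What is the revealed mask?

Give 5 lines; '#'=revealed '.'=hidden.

Click 1 (1,1) count=2: revealed 1 new [(1,1)] -> total=1
Click 2 (1,0) count=2: revealed 1 new [(1,0)] -> total=2
Click 3 (2,4) count=0: revealed 11 new [(1,2) (1,3) (1,4) (2,1) (2,2) (2,3) (2,4) (3,1) (3,2) (3,3) (3,4)] -> total=13

Answer: .....
#####
.####
.####
.....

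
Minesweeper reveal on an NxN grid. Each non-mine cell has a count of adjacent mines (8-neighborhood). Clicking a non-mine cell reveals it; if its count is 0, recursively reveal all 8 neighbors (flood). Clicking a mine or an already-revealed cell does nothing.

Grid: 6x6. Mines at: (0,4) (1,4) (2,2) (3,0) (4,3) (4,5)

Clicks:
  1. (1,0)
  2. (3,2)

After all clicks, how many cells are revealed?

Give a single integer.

Answer: 11

Derivation:
Click 1 (1,0) count=0: revealed 10 new [(0,0) (0,1) (0,2) (0,3) (1,0) (1,1) (1,2) (1,3) (2,0) (2,1)] -> total=10
Click 2 (3,2) count=2: revealed 1 new [(3,2)] -> total=11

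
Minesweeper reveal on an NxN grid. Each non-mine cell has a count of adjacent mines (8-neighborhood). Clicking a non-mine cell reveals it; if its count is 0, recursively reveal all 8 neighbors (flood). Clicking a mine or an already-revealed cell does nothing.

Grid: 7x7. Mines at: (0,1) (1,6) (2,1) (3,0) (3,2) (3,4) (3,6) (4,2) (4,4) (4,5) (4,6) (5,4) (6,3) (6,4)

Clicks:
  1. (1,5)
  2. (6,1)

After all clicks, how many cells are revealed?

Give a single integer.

Click 1 (1,5) count=1: revealed 1 new [(1,5)] -> total=1
Click 2 (6,1) count=0: revealed 8 new [(4,0) (4,1) (5,0) (5,1) (5,2) (6,0) (6,1) (6,2)] -> total=9

Answer: 9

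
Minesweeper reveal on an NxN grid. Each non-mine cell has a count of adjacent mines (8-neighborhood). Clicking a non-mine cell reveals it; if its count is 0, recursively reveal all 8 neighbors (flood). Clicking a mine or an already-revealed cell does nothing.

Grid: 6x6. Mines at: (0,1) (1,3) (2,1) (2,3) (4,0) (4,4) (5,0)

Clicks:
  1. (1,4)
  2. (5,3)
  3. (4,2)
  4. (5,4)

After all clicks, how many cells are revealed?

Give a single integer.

Click 1 (1,4) count=2: revealed 1 new [(1,4)] -> total=1
Click 2 (5,3) count=1: revealed 1 new [(5,3)] -> total=2
Click 3 (4,2) count=0: revealed 8 new [(3,1) (3,2) (3,3) (4,1) (4,2) (4,3) (5,1) (5,2)] -> total=10
Click 4 (5,4) count=1: revealed 1 new [(5,4)] -> total=11

Answer: 11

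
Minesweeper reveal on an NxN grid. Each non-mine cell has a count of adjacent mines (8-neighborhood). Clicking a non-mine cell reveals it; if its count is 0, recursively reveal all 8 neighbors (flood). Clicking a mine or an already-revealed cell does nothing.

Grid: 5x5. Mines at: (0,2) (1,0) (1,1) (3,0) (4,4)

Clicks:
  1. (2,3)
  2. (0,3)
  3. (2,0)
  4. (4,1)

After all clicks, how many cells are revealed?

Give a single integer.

Answer: 17

Derivation:
Click 1 (2,3) count=0: revealed 16 new [(0,3) (0,4) (1,2) (1,3) (1,4) (2,1) (2,2) (2,3) (2,4) (3,1) (3,2) (3,3) (3,4) (4,1) (4,2) (4,3)] -> total=16
Click 2 (0,3) count=1: revealed 0 new [(none)] -> total=16
Click 3 (2,0) count=3: revealed 1 new [(2,0)] -> total=17
Click 4 (4,1) count=1: revealed 0 new [(none)] -> total=17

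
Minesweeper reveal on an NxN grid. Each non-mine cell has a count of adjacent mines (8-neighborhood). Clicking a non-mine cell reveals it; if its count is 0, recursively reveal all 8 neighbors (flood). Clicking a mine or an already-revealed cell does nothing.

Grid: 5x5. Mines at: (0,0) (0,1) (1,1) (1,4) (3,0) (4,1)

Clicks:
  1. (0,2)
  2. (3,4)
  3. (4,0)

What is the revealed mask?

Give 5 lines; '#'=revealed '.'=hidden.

Click 1 (0,2) count=2: revealed 1 new [(0,2)] -> total=1
Click 2 (3,4) count=0: revealed 9 new [(2,2) (2,3) (2,4) (3,2) (3,3) (3,4) (4,2) (4,3) (4,4)] -> total=10
Click 3 (4,0) count=2: revealed 1 new [(4,0)] -> total=11

Answer: ..#..
.....
..###
..###
#.###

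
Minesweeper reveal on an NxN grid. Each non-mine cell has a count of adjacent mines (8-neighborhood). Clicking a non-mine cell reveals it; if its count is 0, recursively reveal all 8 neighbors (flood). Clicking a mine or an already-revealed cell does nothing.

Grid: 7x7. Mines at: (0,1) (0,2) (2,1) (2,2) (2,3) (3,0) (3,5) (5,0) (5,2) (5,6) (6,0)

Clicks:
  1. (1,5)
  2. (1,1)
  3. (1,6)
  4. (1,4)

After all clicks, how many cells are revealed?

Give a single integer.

Click 1 (1,5) count=0: revealed 11 new [(0,3) (0,4) (0,5) (0,6) (1,3) (1,4) (1,5) (1,6) (2,4) (2,5) (2,6)] -> total=11
Click 2 (1,1) count=4: revealed 1 new [(1,1)] -> total=12
Click 3 (1,6) count=0: revealed 0 new [(none)] -> total=12
Click 4 (1,4) count=1: revealed 0 new [(none)] -> total=12

Answer: 12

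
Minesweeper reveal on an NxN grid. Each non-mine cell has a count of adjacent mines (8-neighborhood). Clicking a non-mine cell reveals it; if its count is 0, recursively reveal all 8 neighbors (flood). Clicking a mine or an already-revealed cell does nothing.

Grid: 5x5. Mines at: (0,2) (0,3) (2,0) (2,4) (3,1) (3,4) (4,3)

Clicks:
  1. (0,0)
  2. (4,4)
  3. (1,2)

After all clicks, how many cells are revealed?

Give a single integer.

Click 1 (0,0) count=0: revealed 4 new [(0,0) (0,1) (1,0) (1,1)] -> total=4
Click 2 (4,4) count=2: revealed 1 new [(4,4)] -> total=5
Click 3 (1,2) count=2: revealed 1 new [(1,2)] -> total=6

Answer: 6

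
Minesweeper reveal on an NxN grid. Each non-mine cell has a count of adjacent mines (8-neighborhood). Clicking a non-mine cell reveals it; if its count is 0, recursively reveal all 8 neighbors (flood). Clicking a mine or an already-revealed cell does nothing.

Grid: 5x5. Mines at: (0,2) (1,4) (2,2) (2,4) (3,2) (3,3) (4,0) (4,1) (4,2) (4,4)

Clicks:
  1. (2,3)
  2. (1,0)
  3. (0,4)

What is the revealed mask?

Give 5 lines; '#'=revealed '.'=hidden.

Answer: ##..#
##...
##.#.
##...
.....

Derivation:
Click 1 (2,3) count=5: revealed 1 new [(2,3)] -> total=1
Click 2 (1,0) count=0: revealed 8 new [(0,0) (0,1) (1,0) (1,1) (2,0) (2,1) (3,0) (3,1)] -> total=9
Click 3 (0,4) count=1: revealed 1 new [(0,4)] -> total=10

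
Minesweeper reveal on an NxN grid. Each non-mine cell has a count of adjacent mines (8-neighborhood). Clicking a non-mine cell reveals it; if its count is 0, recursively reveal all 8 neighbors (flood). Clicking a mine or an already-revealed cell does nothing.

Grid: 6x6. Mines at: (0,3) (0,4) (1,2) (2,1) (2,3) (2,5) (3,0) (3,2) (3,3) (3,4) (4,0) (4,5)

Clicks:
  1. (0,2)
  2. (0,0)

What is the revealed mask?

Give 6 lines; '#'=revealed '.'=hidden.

Click 1 (0,2) count=2: revealed 1 new [(0,2)] -> total=1
Click 2 (0,0) count=0: revealed 4 new [(0,0) (0,1) (1,0) (1,1)] -> total=5

Answer: ###...
##....
......
......
......
......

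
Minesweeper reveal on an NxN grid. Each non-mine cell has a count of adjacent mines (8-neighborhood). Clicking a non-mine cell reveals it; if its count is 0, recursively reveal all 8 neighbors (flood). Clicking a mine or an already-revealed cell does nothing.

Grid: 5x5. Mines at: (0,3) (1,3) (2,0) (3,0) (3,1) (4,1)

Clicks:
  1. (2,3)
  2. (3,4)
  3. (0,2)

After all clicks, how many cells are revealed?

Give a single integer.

Click 1 (2,3) count=1: revealed 1 new [(2,3)] -> total=1
Click 2 (3,4) count=0: revealed 8 new [(2,2) (2,4) (3,2) (3,3) (3,4) (4,2) (4,3) (4,4)] -> total=9
Click 3 (0,2) count=2: revealed 1 new [(0,2)] -> total=10

Answer: 10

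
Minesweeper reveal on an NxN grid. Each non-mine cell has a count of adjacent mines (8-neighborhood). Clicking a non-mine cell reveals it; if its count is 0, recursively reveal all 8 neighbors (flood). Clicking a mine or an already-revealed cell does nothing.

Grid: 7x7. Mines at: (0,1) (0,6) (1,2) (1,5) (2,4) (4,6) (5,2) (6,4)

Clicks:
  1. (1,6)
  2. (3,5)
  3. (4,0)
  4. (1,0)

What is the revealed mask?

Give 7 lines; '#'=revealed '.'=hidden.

Answer: .......
##....#
####...
####.#.
####...
##.....
##.....

Derivation:
Click 1 (1,6) count=2: revealed 1 new [(1,6)] -> total=1
Click 2 (3,5) count=2: revealed 1 new [(3,5)] -> total=2
Click 3 (4,0) count=0: revealed 18 new [(1,0) (1,1) (2,0) (2,1) (2,2) (2,3) (3,0) (3,1) (3,2) (3,3) (4,0) (4,1) (4,2) (4,3) (5,0) (5,1) (6,0) (6,1)] -> total=20
Click 4 (1,0) count=1: revealed 0 new [(none)] -> total=20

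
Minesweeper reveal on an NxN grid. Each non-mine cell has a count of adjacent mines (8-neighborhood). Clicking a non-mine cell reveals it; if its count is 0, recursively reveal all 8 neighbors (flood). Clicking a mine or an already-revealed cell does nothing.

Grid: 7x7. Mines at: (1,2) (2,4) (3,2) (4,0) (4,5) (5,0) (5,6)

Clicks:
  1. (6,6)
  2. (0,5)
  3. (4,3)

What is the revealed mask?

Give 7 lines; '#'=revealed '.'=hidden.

Click 1 (6,6) count=1: revealed 1 new [(6,6)] -> total=1
Click 2 (0,5) count=0: revealed 12 new [(0,3) (0,4) (0,5) (0,6) (1,3) (1,4) (1,5) (1,6) (2,5) (2,6) (3,5) (3,6)] -> total=13
Click 3 (4,3) count=1: revealed 1 new [(4,3)] -> total=14

Answer: ...####
...####
.....##
.....##
...#...
.......
......#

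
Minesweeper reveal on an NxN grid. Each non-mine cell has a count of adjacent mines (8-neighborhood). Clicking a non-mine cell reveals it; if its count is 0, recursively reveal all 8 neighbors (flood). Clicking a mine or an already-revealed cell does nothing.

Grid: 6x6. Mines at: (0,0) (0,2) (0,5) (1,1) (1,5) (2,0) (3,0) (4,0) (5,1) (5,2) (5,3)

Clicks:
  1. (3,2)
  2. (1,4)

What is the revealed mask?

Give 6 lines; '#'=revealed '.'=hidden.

Click 1 (3,2) count=0: revealed 20 new [(1,2) (1,3) (1,4) (2,1) (2,2) (2,3) (2,4) (2,5) (3,1) (3,2) (3,3) (3,4) (3,5) (4,1) (4,2) (4,3) (4,4) (4,5) (5,4) (5,5)] -> total=20
Click 2 (1,4) count=2: revealed 0 new [(none)] -> total=20

Answer: ......
..###.
.#####
.#####
.#####
....##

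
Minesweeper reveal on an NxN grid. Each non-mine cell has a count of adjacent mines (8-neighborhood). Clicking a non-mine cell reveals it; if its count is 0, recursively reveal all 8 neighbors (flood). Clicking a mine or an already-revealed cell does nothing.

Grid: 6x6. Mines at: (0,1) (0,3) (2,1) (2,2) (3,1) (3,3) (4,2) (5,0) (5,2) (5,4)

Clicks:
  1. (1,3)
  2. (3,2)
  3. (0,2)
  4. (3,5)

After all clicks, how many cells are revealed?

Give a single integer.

Click 1 (1,3) count=2: revealed 1 new [(1,3)] -> total=1
Click 2 (3,2) count=5: revealed 1 new [(3,2)] -> total=2
Click 3 (0,2) count=2: revealed 1 new [(0,2)] -> total=3
Click 4 (3,5) count=0: revealed 10 new [(0,4) (0,5) (1,4) (1,5) (2,4) (2,5) (3,4) (3,5) (4,4) (4,5)] -> total=13

Answer: 13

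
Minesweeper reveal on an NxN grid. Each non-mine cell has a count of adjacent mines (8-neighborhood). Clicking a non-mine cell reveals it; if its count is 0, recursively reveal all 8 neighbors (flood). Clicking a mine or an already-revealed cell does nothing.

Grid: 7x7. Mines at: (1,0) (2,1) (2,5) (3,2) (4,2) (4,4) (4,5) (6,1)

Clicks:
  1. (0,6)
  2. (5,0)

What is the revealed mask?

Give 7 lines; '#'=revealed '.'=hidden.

Click 1 (0,6) count=0: revealed 15 new [(0,1) (0,2) (0,3) (0,4) (0,5) (0,6) (1,1) (1,2) (1,3) (1,4) (1,5) (1,6) (2,2) (2,3) (2,4)] -> total=15
Click 2 (5,0) count=1: revealed 1 new [(5,0)] -> total=16

Answer: .######
.######
..###..
.......
.......
#......
.......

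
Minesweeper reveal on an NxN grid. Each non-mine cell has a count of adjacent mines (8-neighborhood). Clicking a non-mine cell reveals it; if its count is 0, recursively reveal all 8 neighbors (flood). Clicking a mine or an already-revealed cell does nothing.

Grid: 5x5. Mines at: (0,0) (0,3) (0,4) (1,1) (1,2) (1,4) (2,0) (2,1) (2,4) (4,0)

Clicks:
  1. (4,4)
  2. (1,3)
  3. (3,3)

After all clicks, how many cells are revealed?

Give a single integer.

Click 1 (4,4) count=0: revealed 8 new [(3,1) (3,2) (3,3) (3,4) (4,1) (4,2) (4,3) (4,4)] -> total=8
Click 2 (1,3) count=5: revealed 1 new [(1,3)] -> total=9
Click 3 (3,3) count=1: revealed 0 new [(none)] -> total=9

Answer: 9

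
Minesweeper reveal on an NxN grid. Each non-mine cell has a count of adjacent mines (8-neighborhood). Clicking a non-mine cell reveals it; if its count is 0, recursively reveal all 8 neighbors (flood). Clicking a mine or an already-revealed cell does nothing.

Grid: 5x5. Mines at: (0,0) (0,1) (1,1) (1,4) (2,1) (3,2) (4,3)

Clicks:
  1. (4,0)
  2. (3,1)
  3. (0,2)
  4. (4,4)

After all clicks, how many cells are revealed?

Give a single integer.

Click 1 (4,0) count=0: revealed 4 new [(3,0) (3,1) (4,0) (4,1)] -> total=4
Click 2 (3,1) count=2: revealed 0 new [(none)] -> total=4
Click 3 (0,2) count=2: revealed 1 new [(0,2)] -> total=5
Click 4 (4,4) count=1: revealed 1 new [(4,4)] -> total=6

Answer: 6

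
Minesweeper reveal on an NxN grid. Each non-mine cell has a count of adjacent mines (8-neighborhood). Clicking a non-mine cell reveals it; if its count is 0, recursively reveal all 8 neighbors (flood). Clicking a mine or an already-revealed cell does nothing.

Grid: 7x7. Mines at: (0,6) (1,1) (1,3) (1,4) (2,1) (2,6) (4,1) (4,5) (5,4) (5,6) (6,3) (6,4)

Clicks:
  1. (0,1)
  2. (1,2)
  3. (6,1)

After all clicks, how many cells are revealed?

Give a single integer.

Answer: 8

Derivation:
Click 1 (0,1) count=1: revealed 1 new [(0,1)] -> total=1
Click 2 (1,2) count=3: revealed 1 new [(1,2)] -> total=2
Click 3 (6,1) count=0: revealed 6 new [(5,0) (5,1) (5,2) (6,0) (6,1) (6,2)] -> total=8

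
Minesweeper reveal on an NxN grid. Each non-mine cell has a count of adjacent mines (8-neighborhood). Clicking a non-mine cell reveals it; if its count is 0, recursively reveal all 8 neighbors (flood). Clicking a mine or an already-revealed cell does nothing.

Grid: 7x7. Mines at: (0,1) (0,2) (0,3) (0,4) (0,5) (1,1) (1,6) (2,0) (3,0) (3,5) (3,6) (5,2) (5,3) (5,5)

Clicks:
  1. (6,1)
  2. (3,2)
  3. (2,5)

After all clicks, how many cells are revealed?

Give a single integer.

Click 1 (6,1) count=1: revealed 1 new [(6,1)] -> total=1
Click 2 (3,2) count=0: revealed 15 new [(1,2) (1,3) (1,4) (2,1) (2,2) (2,3) (2,4) (3,1) (3,2) (3,3) (3,4) (4,1) (4,2) (4,3) (4,4)] -> total=16
Click 3 (2,5) count=3: revealed 1 new [(2,5)] -> total=17

Answer: 17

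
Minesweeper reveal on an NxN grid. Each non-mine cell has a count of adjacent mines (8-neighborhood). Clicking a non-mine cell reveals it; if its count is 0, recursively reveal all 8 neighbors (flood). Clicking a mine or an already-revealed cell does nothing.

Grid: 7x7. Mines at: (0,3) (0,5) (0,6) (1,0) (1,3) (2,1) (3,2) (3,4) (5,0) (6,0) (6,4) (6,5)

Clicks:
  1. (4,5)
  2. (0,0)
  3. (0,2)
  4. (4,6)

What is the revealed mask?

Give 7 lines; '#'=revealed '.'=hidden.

Click 1 (4,5) count=1: revealed 1 new [(4,5)] -> total=1
Click 2 (0,0) count=1: revealed 1 new [(0,0)] -> total=2
Click 3 (0,2) count=2: revealed 1 new [(0,2)] -> total=3
Click 4 (4,6) count=0: revealed 9 new [(1,5) (1,6) (2,5) (2,6) (3,5) (3,6) (4,6) (5,5) (5,6)] -> total=12

Answer: #.#....
.....##
.....##
.....##
.....##
.....##
.......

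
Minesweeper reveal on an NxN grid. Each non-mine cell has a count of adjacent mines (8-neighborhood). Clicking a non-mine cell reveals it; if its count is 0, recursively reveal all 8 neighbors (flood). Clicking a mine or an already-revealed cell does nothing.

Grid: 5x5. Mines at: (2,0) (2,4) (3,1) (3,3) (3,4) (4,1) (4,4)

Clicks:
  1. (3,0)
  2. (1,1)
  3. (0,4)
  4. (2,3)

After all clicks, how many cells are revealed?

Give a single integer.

Click 1 (3,0) count=3: revealed 1 new [(3,0)] -> total=1
Click 2 (1,1) count=1: revealed 1 new [(1,1)] -> total=2
Click 3 (0,4) count=0: revealed 12 new [(0,0) (0,1) (0,2) (0,3) (0,4) (1,0) (1,2) (1,3) (1,4) (2,1) (2,2) (2,3)] -> total=14
Click 4 (2,3) count=3: revealed 0 new [(none)] -> total=14

Answer: 14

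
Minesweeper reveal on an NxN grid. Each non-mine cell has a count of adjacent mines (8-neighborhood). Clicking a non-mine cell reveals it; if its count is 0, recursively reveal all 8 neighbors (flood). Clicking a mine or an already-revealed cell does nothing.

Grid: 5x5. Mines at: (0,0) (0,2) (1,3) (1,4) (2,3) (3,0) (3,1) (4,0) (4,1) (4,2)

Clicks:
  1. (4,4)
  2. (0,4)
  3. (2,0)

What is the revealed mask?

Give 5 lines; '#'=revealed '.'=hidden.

Answer: ....#
.....
#....
...##
...##

Derivation:
Click 1 (4,4) count=0: revealed 4 new [(3,3) (3,4) (4,3) (4,4)] -> total=4
Click 2 (0,4) count=2: revealed 1 new [(0,4)] -> total=5
Click 3 (2,0) count=2: revealed 1 new [(2,0)] -> total=6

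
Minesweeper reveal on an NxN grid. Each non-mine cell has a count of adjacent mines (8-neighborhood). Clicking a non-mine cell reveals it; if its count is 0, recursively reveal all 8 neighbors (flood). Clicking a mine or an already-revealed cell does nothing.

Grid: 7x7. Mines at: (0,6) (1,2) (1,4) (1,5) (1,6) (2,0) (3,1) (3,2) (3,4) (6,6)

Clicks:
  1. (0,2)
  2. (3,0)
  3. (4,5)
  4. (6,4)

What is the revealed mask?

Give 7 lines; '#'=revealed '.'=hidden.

Answer: ..#....
.......
.......
#......
######.
######.
######.

Derivation:
Click 1 (0,2) count=1: revealed 1 new [(0,2)] -> total=1
Click 2 (3,0) count=2: revealed 1 new [(3,0)] -> total=2
Click 3 (4,5) count=1: revealed 1 new [(4,5)] -> total=3
Click 4 (6,4) count=0: revealed 17 new [(4,0) (4,1) (4,2) (4,3) (4,4) (5,0) (5,1) (5,2) (5,3) (5,4) (5,5) (6,0) (6,1) (6,2) (6,3) (6,4) (6,5)] -> total=20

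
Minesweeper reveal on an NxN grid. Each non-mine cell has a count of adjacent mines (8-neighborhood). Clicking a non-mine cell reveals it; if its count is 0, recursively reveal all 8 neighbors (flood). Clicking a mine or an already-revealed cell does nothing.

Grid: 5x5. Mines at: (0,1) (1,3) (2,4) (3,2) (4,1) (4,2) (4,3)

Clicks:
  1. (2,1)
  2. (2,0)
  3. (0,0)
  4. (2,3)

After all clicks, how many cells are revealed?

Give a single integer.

Click 1 (2,1) count=1: revealed 1 new [(2,1)] -> total=1
Click 2 (2,0) count=0: revealed 5 new [(1,0) (1,1) (2,0) (3,0) (3,1)] -> total=6
Click 3 (0,0) count=1: revealed 1 new [(0,0)] -> total=7
Click 4 (2,3) count=3: revealed 1 new [(2,3)] -> total=8

Answer: 8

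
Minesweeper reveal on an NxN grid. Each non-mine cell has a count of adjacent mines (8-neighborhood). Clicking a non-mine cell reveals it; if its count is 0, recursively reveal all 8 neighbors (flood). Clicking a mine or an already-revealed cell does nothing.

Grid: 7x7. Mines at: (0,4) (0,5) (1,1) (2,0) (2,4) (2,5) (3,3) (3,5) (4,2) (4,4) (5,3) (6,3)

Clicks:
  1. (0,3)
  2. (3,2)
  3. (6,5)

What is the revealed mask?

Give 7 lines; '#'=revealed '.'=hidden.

Click 1 (0,3) count=1: revealed 1 new [(0,3)] -> total=1
Click 2 (3,2) count=2: revealed 1 new [(3,2)] -> total=2
Click 3 (6,5) count=0: revealed 8 new [(4,5) (4,6) (5,4) (5,5) (5,6) (6,4) (6,5) (6,6)] -> total=10

Answer: ...#...
.......
.......
..#....
.....##
....###
....###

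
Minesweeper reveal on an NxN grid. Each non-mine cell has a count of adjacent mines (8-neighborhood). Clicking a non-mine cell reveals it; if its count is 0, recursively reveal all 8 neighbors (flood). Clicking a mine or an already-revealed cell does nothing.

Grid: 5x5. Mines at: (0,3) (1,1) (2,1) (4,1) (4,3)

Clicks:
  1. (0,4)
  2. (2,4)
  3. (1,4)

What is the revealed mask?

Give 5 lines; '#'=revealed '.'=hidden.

Click 1 (0,4) count=1: revealed 1 new [(0,4)] -> total=1
Click 2 (2,4) count=0: revealed 9 new [(1,2) (1,3) (1,4) (2,2) (2,3) (2,4) (3,2) (3,3) (3,4)] -> total=10
Click 3 (1,4) count=1: revealed 0 new [(none)] -> total=10

Answer: ....#
..###
..###
..###
.....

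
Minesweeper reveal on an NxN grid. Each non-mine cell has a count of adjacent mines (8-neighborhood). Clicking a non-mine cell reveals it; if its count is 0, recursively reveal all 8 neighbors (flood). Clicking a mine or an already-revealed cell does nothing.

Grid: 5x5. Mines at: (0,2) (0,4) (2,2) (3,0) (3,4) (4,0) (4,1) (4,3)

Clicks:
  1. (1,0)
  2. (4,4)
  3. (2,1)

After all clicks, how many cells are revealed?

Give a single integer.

Click 1 (1,0) count=0: revealed 6 new [(0,0) (0,1) (1,0) (1,1) (2,0) (2,1)] -> total=6
Click 2 (4,4) count=2: revealed 1 new [(4,4)] -> total=7
Click 3 (2,1) count=2: revealed 0 new [(none)] -> total=7

Answer: 7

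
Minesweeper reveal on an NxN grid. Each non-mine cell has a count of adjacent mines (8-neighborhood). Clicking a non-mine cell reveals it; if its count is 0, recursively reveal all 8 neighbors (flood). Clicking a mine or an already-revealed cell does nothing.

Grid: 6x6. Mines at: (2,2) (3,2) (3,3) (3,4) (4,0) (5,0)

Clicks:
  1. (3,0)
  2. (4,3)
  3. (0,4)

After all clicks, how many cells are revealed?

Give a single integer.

Click 1 (3,0) count=1: revealed 1 new [(3,0)] -> total=1
Click 2 (4,3) count=3: revealed 1 new [(4,3)] -> total=2
Click 3 (0,4) count=0: revealed 18 new [(0,0) (0,1) (0,2) (0,3) (0,4) (0,5) (1,0) (1,1) (1,2) (1,3) (1,4) (1,5) (2,0) (2,1) (2,3) (2,4) (2,5) (3,1)] -> total=20

Answer: 20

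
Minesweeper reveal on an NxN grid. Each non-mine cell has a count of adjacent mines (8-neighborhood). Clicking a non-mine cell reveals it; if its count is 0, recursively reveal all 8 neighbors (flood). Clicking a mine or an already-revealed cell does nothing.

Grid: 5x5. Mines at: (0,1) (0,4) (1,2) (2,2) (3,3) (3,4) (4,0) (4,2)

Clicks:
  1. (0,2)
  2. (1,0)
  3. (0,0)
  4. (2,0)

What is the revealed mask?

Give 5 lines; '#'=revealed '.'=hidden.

Answer: #.#..
##...
##...
##...
.....

Derivation:
Click 1 (0,2) count=2: revealed 1 new [(0,2)] -> total=1
Click 2 (1,0) count=1: revealed 1 new [(1,0)] -> total=2
Click 3 (0,0) count=1: revealed 1 new [(0,0)] -> total=3
Click 4 (2,0) count=0: revealed 5 new [(1,1) (2,0) (2,1) (3,0) (3,1)] -> total=8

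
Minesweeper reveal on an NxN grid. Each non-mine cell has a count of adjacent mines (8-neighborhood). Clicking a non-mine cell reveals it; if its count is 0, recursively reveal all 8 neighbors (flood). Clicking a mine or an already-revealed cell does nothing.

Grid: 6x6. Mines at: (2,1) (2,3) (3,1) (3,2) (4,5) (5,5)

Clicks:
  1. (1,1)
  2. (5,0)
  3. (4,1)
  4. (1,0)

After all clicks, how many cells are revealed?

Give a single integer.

Click 1 (1,1) count=1: revealed 1 new [(1,1)] -> total=1
Click 2 (5,0) count=0: revealed 10 new [(4,0) (4,1) (4,2) (4,3) (4,4) (5,0) (5,1) (5,2) (5,3) (5,4)] -> total=11
Click 3 (4,1) count=2: revealed 0 new [(none)] -> total=11
Click 4 (1,0) count=1: revealed 1 new [(1,0)] -> total=12

Answer: 12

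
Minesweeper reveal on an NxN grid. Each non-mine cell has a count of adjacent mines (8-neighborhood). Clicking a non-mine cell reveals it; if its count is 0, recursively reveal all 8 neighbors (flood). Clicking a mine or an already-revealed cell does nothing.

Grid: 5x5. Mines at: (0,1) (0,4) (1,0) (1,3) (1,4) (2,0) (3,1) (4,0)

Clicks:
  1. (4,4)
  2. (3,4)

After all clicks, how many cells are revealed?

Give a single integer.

Answer: 9

Derivation:
Click 1 (4,4) count=0: revealed 9 new [(2,2) (2,3) (2,4) (3,2) (3,3) (3,4) (4,2) (4,3) (4,4)] -> total=9
Click 2 (3,4) count=0: revealed 0 new [(none)] -> total=9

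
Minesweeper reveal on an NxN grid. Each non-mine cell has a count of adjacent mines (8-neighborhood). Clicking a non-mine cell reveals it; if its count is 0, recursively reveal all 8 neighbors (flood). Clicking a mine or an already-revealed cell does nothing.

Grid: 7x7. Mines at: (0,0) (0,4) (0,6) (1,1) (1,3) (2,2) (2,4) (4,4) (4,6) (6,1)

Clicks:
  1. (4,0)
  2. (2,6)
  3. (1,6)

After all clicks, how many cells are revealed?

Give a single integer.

Answer: 20

Derivation:
Click 1 (4,0) count=0: revealed 14 new [(2,0) (2,1) (3,0) (3,1) (3,2) (3,3) (4,0) (4,1) (4,2) (4,3) (5,0) (5,1) (5,2) (5,3)] -> total=14
Click 2 (2,6) count=0: revealed 6 new [(1,5) (1,6) (2,5) (2,6) (3,5) (3,6)] -> total=20
Click 3 (1,6) count=1: revealed 0 new [(none)] -> total=20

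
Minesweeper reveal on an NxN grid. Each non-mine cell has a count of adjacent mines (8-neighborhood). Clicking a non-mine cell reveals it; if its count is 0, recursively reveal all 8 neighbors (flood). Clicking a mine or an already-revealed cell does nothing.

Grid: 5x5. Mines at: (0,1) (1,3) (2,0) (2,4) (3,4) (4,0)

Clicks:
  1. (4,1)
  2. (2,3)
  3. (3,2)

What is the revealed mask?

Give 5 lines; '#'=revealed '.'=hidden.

Click 1 (4,1) count=1: revealed 1 new [(4,1)] -> total=1
Click 2 (2,3) count=3: revealed 1 new [(2,3)] -> total=2
Click 3 (3,2) count=0: revealed 7 new [(2,1) (2,2) (3,1) (3,2) (3,3) (4,2) (4,3)] -> total=9

Answer: .....
.....
.###.
.###.
.###.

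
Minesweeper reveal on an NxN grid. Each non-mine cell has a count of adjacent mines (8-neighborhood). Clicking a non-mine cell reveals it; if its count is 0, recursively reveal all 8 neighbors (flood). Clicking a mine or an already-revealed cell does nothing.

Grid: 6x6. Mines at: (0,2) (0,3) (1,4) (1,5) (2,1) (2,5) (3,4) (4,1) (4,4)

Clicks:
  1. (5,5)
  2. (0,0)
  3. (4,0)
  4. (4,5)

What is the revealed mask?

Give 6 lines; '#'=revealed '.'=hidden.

Click 1 (5,5) count=1: revealed 1 new [(5,5)] -> total=1
Click 2 (0,0) count=0: revealed 4 new [(0,0) (0,1) (1,0) (1,1)] -> total=5
Click 3 (4,0) count=1: revealed 1 new [(4,0)] -> total=6
Click 4 (4,5) count=2: revealed 1 new [(4,5)] -> total=7

Answer: ##....
##....
......
......
#....#
.....#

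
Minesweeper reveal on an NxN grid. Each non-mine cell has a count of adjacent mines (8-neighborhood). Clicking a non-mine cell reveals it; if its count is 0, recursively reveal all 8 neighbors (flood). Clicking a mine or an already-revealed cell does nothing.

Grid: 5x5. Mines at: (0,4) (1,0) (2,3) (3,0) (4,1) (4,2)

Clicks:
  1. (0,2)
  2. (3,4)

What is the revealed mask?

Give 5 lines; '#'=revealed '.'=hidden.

Click 1 (0,2) count=0: revealed 6 new [(0,1) (0,2) (0,3) (1,1) (1,2) (1,3)] -> total=6
Click 2 (3,4) count=1: revealed 1 new [(3,4)] -> total=7

Answer: .###.
.###.
.....
....#
.....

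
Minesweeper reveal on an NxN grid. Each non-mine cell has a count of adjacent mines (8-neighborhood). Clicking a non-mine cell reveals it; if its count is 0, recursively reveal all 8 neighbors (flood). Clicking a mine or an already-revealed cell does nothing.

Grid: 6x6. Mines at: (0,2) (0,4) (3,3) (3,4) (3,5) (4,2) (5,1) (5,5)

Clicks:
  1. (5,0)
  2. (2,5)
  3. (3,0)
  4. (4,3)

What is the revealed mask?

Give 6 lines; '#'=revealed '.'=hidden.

Click 1 (5,0) count=1: revealed 1 new [(5,0)] -> total=1
Click 2 (2,5) count=2: revealed 1 new [(2,5)] -> total=2
Click 3 (3,0) count=0: revealed 13 new [(0,0) (0,1) (1,0) (1,1) (1,2) (2,0) (2,1) (2,2) (3,0) (3,1) (3,2) (4,0) (4,1)] -> total=15
Click 4 (4,3) count=3: revealed 1 new [(4,3)] -> total=16

Answer: ##....
###...
###..#
###...
##.#..
#.....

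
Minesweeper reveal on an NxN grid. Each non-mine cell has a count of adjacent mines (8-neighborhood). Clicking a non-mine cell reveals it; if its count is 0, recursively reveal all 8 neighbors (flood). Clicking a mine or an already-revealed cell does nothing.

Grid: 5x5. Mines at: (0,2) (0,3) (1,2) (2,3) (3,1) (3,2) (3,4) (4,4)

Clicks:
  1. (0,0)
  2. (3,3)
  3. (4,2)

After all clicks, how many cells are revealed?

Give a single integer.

Answer: 8

Derivation:
Click 1 (0,0) count=0: revealed 6 new [(0,0) (0,1) (1,0) (1,1) (2,0) (2,1)] -> total=6
Click 2 (3,3) count=4: revealed 1 new [(3,3)] -> total=7
Click 3 (4,2) count=2: revealed 1 new [(4,2)] -> total=8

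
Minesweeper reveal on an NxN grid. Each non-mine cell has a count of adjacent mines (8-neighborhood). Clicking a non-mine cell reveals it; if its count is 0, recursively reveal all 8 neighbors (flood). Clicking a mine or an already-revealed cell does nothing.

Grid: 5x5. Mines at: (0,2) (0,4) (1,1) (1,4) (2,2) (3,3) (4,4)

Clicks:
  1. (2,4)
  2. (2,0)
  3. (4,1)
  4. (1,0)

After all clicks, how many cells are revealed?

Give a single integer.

Click 1 (2,4) count=2: revealed 1 new [(2,4)] -> total=1
Click 2 (2,0) count=1: revealed 1 new [(2,0)] -> total=2
Click 3 (4,1) count=0: revealed 7 new [(2,1) (3,0) (3,1) (3,2) (4,0) (4,1) (4,2)] -> total=9
Click 4 (1,0) count=1: revealed 1 new [(1,0)] -> total=10

Answer: 10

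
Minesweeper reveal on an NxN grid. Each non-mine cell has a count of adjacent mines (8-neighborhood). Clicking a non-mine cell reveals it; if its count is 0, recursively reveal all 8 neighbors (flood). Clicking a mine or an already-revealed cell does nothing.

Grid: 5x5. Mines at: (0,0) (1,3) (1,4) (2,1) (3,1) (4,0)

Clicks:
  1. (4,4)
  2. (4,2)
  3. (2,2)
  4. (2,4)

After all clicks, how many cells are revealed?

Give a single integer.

Click 1 (4,4) count=0: revealed 9 new [(2,2) (2,3) (2,4) (3,2) (3,3) (3,4) (4,2) (4,3) (4,4)] -> total=9
Click 2 (4,2) count=1: revealed 0 new [(none)] -> total=9
Click 3 (2,2) count=3: revealed 0 new [(none)] -> total=9
Click 4 (2,4) count=2: revealed 0 new [(none)] -> total=9

Answer: 9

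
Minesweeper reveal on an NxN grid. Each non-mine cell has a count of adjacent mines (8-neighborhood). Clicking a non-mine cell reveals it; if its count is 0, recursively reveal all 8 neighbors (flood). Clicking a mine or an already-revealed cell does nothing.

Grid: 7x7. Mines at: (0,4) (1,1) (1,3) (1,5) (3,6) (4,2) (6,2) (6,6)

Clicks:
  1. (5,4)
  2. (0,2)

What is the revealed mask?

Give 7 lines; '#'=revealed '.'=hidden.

Click 1 (5,4) count=0: revealed 15 new [(2,3) (2,4) (2,5) (3,3) (3,4) (3,5) (4,3) (4,4) (4,5) (5,3) (5,4) (5,5) (6,3) (6,4) (6,5)] -> total=15
Click 2 (0,2) count=2: revealed 1 new [(0,2)] -> total=16

Answer: ..#....
.......
...###.
...###.
...###.
...###.
...###.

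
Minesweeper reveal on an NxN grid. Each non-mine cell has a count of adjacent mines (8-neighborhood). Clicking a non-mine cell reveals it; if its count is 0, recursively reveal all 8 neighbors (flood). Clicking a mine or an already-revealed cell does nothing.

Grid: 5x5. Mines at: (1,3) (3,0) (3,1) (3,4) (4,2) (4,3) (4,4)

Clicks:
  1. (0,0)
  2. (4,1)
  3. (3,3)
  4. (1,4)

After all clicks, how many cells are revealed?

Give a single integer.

Answer: 12

Derivation:
Click 1 (0,0) count=0: revealed 9 new [(0,0) (0,1) (0,2) (1,0) (1,1) (1,2) (2,0) (2,1) (2,2)] -> total=9
Click 2 (4,1) count=3: revealed 1 new [(4,1)] -> total=10
Click 3 (3,3) count=4: revealed 1 new [(3,3)] -> total=11
Click 4 (1,4) count=1: revealed 1 new [(1,4)] -> total=12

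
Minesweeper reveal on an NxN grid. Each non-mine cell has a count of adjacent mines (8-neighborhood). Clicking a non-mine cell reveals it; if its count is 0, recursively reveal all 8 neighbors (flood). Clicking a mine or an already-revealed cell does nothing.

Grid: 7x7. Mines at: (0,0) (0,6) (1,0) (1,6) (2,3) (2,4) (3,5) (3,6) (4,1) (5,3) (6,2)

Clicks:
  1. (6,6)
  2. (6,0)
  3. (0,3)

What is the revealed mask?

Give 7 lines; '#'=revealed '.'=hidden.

Answer: .#####.
.#####.
.......
.......
....###
##..###
##..###

Derivation:
Click 1 (6,6) count=0: revealed 9 new [(4,4) (4,5) (4,6) (5,4) (5,5) (5,6) (6,4) (6,5) (6,6)] -> total=9
Click 2 (6,0) count=0: revealed 4 new [(5,0) (5,1) (6,0) (6,1)] -> total=13
Click 3 (0,3) count=0: revealed 10 new [(0,1) (0,2) (0,3) (0,4) (0,5) (1,1) (1,2) (1,3) (1,4) (1,5)] -> total=23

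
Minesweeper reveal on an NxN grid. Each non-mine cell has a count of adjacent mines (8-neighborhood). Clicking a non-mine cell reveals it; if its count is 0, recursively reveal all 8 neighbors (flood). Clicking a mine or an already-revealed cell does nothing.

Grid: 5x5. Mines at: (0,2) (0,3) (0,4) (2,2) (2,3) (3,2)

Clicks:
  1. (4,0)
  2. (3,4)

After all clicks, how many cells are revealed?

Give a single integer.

Click 1 (4,0) count=0: revealed 10 new [(0,0) (0,1) (1,0) (1,1) (2,0) (2,1) (3,0) (3,1) (4,0) (4,1)] -> total=10
Click 2 (3,4) count=1: revealed 1 new [(3,4)] -> total=11

Answer: 11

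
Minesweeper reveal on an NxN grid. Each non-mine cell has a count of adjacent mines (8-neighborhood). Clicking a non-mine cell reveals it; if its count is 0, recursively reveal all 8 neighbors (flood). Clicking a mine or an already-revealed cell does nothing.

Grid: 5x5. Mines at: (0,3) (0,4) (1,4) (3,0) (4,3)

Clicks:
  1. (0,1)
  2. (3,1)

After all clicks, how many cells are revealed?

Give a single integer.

Answer: 14

Derivation:
Click 1 (0,1) count=0: revealed 14 new [(0,0) (0,1) (0,2) (1,0) (1,1) (1,2) (1,3) (2,0) (2,1) (2,2) (2,3) (3,1) (3,2) (3,3)] -> total=14
Click 2 (3,1) count=1: revealed 0 new [(none)] -> total=14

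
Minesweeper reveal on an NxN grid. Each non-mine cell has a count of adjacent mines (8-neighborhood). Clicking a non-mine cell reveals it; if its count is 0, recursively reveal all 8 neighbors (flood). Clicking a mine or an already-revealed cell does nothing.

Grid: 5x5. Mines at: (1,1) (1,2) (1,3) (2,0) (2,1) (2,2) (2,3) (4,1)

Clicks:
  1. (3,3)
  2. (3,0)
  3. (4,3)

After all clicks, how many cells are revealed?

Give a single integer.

Click 1 (3,3) count=2: revealed 1 new [(3,3)] -> total=1
Click 2 (3,0) count=3: revealed 1 new [(3,0)] -> total=2
Click 3 (4,3) count=0: revealed 5 new [(3,2) (3,4) (4,2) (4,3) (4,4)] -> total=7

Answer: 7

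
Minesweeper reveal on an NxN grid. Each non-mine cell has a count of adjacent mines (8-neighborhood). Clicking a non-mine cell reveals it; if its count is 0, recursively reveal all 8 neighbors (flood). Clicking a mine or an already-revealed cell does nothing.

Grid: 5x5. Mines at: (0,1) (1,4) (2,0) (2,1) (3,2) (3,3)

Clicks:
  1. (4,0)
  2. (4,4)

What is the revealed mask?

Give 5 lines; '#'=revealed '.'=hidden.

Answer: .....
.....
.....
##...
##..#

Derivation:
Click 1 (4,0) count=0: revealed 4 new [(3,0) (3,1) (4,0) (4,1)] -> total=4
Click 2 (4,4) count=1: revealed 1 new [(4,4)] -> total=5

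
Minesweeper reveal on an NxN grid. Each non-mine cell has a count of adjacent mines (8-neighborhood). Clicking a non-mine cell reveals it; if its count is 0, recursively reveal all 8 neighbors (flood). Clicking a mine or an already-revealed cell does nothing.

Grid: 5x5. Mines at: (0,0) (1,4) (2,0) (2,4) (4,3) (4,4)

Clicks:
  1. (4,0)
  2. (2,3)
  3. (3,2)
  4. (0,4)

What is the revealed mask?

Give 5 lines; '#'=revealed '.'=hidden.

Click 1 (4,0) count=0: revealed 6 new [(3,0) (3,1) (3,2) (4,0) (4,1) (4,2)] -> total=6
Click 2 (2,3) count=2: revealed 1 new [(2,3)] -> total=7
Click 3 (3,2) count=1: revealed 0 new [(none)] -> total=7
Click 4 (0,4) count=1: revealed 1 new [(0,4)] -> total=8

Answer: ....#
.....
...#.
###..
###..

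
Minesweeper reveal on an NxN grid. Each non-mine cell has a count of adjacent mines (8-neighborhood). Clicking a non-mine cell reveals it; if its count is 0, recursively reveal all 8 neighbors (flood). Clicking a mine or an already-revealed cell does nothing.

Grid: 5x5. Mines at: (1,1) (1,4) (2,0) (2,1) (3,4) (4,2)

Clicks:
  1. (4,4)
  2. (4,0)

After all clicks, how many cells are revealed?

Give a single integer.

Click 1 (4,4) count=1: revealed 1 new [(4,4)] -> total=1
Click 2 (4,0) count=0: revealed 4 new [(3,0) (3,1) (4,0) (4,1)] -> total=5

Answer: 5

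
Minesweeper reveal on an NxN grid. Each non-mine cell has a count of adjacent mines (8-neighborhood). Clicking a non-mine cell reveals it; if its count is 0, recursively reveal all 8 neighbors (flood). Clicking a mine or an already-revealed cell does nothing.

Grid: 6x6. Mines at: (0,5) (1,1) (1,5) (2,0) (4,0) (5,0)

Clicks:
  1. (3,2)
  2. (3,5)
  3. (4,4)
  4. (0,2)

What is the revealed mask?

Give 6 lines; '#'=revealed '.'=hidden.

Answer: ..###.
..###.
.#####
.#####
.#####
.#####

Derivation:
Click 1 (3,2) count=0: revealed 26 new [(0,2) (0,3) (0,4) (1,2) (1,3) (1,4) (2,1) (2,2) (2,3) (2,4) (2,5) (3,1) (3,2) (3,3) (3,4) (3,5) (4,1) (4,2) (4,3) (4,4) (4,5) (5,1) (5,2) (5,3) (5,4) (5,5)] -> total=26
Click 2 (3,5) count=0: revealed 0 new [(none)] -> total=26
Click 3 (4,4) count=0: revealed 0 new [(none)] -> total=26
Click 4 (0,2) count=1: revealed 0 new [(none)] -> total=26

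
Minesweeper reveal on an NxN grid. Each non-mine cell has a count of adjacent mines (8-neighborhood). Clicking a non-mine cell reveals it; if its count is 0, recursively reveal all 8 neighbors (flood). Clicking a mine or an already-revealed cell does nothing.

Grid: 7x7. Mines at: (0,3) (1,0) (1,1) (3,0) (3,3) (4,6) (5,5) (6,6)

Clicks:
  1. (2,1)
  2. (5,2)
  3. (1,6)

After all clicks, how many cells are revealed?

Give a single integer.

Answer: 28

Derivation:
Click 1 (2,1) count=3: revealed 1 new [(2,1)] -> total=1
Click 2 (5,2) count=0: revealed 15 new [(4,0) (4,1) (4,2) (4,3) (4,4) (5,0) (5,1) (5,2) (5,3) (5,4) (6,0) (6,1) (6,2) (6,3) (6,4)] -> total=16
Click 3 (1,6) count=0: revealed 12 new [(0,4) (0,5) (0,6) (1,4) (1,5) (1,6) (2,4) (2,5) (2,6) (3,4) (3,5) (3,6)] -> total=28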